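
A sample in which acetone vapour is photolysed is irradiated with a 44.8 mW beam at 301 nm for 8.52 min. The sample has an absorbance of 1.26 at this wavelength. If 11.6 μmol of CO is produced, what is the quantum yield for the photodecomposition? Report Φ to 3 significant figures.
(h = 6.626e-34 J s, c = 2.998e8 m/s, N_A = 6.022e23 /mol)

Φ = 0.213

Product: 11.6 μmol = 1.16e-5 mol.
Photon energy at 301 nm: hc/λ = (6.626e-34)(2.998e8)/(301e-9) = 6.600e-19 J.
Energy delivered: (44.8 mW)(511.2 s) = 22.90 J.
Photons incident: 22.90 / 6.600e-19 = 3.470e19, i.e. 3.470e19/6.022e23 = 5.762e-5 mol.
Fraction absorbed: 1 − 10^(−1.26) = 0.9450.
Photons absorbed: 0.9450 × 5.762e-5 = 5.445e-5 mol.
Φ = 1.16e-5 mol / 5.445e-5 mol photons = 0.213.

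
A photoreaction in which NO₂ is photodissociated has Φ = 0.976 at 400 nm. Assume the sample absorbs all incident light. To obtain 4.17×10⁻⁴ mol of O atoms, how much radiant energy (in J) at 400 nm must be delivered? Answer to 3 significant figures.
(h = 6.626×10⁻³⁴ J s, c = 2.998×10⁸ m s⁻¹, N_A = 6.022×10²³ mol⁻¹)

128 J

Photons that must be absorbed: 4.17×10⁻⁴ / 0.976 = 4.273×10⁻⁴ mol.
Photon energy: hc/λ = 4.966×10⁻¹⁹ J; per mole, 2.991×10⁵ J mol⁻¹.
Energy required: 4.273×10⁻⁴ × 2.991×10⁵ = 128 J.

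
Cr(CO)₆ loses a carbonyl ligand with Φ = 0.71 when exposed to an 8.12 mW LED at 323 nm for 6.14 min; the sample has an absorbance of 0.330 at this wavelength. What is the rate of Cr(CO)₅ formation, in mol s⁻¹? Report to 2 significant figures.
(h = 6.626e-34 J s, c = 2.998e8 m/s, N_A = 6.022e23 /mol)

8.3e-9 mol s⁻¹

Photon energy at 323 nm: hc/λ = (6.626e-34)(2.998e8)/(323e-9) = 6.150e-19 J.
Energy delivered: (8.12 mW)(368.4 s) = 2.991 J.
Photons incident: 2.991 / 6.150e-19 = 4.863e18, i.e. 4.863e18/6.022e23 = 8.075e-6 mol.
Fraction absorbed: 1 − 10^(−0.330) = 0.5323.
Photons absorbed: 0.5323 × 8.075e-6 = 4.298e-6 mol.
Product formed: 0.71 × 4.298e-6 = 3.052e-6 mol.
Rate: 3.052e-6 / 368.4 s = 8.3e-9 mol s⁻¹.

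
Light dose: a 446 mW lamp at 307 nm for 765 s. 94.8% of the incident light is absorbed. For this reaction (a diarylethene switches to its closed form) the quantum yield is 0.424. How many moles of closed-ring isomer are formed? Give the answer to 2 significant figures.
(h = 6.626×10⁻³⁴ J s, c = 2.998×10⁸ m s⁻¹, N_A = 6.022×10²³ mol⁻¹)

Photon energy at 307 nm: hc/λ = (6.626×10⁻³⁴)(2.998×10⁸)/(307×10⁻⁹) = 6.471×10⁻¹⁹ J.
Energy delivered: (446 mW)(765 s) = 341.2 J.
Photons incident: 341.2 / 6.471×10⁻¹⁹ = 5.273×10²⁰, i.e. 5.273×10²⁰/6.022×10²³ = 8.756×10⁻⁴ mol.
Photons absorbed: 0.948 × 8.756×10⁻⁴ = 8.301×10⁻⁴ mol.
Product: Φ × n_abs = 0.424 × 8.301×10⁻⁴ = 3.520×10⁻⁴ mol.

3.5×10⁻⁴ mol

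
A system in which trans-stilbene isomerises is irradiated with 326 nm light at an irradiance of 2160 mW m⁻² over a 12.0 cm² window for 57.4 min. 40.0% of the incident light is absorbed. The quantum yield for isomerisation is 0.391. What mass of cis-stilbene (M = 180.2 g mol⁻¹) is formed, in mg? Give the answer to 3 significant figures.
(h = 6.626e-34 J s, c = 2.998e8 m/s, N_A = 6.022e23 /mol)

Photon energy at 326 nm: hc/λ = (6.626e-34)(2.998e8)/(326e-9) = 6.093e-19 J.
Energy delivered: (2160 mW m⁻²)(12.0e-4 m²)(3444 s) = 8.927 J.
Photons incident: 8.927 / 6.093e-19 = 1.465e19, i.e. 1.465e19/6.022e23 = 2.433e-5 mol.
Photons absorbed: 0.400 × 2.433e-5 = 9.732e-6 mol.
Product: Φ × n_abs = 0.391 × 9.732e-6 = 3.805e-6 mol.
Mass: 3.805e-6 × 180.2 = 6.857e-4 g = 0.686 mg.

0.686 mg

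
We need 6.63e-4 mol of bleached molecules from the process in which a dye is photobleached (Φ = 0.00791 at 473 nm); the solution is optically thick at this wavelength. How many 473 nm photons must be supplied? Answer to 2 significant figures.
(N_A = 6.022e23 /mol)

Photons that must be absorbed: 6.63e-4 / 0.00791 = 0.08382 mol.
Photon count: 0.08382 × 6.022e23 = 5.0e22.

5.0e22 photons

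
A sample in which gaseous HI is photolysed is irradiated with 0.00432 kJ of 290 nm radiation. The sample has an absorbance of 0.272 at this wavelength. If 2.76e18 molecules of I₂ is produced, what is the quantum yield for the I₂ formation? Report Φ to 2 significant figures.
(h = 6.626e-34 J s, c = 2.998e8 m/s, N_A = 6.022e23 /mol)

Product: 2.76e18 / 6.022e23 = 4.583e-6 mol.
Photon energy at 290 nm: hc/λ = (6.626e-34)(2.998e8)/(290e-9) = 6.850e-19 J.
Incident energy: 0.00432 kJ = 4.32 J.
Photons incident: 4.32 / 6.850e-19 = 6.307e18, i.e. 6.307e18/6.022e23 = 1.047e-5 mol.
Fraction absorbed: 1 − 10^(−0.272) = 0.4654.
Photons absorbed: 0.4654 × 1.047e-5 = 4.873e-6 mol.
Φ = 4.583e-6 mol / 4.873e-6 mol photons = 0.94.

Φ = 0.94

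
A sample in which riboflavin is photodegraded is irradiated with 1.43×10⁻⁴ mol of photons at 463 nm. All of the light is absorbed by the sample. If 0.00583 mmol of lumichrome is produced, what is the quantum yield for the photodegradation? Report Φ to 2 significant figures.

Φ = 0.041

Product: 0.00583 mmol = 5.83×10⁻⁶ mol.
Φ = 5.83×10⁻⁶ mol / 1.43×10⁻⁴ mol photons = 0.041.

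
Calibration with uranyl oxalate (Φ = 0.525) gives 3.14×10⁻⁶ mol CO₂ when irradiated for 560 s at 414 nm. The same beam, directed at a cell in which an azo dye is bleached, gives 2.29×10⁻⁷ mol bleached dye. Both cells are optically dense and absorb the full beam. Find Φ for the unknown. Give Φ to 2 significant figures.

Photons absorbed by the actinometer: 3.14×10⁻⁶ / 0.525 = 5.981×10⁻⁶ mol.
Φ(unknown) = 2.29×10⁻⁷ / 5.981×10⁻⁶ = 0.038.

Φ = 0.038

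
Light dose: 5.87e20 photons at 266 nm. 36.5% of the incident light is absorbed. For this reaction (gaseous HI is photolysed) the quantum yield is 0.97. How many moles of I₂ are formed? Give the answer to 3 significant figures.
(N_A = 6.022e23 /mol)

Moles of photons: 5.87e20 / 6.022e23 = 9.748e-4 mol.
Photons absorbed: 0.365 × 9.748e-4 = 3.558e-4 mol.
Product: Φ × n_abs = 0.97 × 3.558e-4 = 3.451e-4 mol.

3.45e-4 mol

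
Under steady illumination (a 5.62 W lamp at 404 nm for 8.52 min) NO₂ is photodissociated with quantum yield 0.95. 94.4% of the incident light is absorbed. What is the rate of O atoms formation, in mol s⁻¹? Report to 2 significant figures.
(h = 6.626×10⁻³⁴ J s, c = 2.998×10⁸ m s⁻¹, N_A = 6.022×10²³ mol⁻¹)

1.7×10⁻⁵ mol s⁻¹

Photon energy at 404 nm: hc/λ = (6.626×10⁻³⁴)(2.998×10⁸)/(404×10⁻⁹) = 4.917×10⁻¹⁹ J.
Energy delivered: (5.62 W)(511.2 s) = 2873 J.
Photons incident: 2873 / 4.917×10⁻¹⁹ = 5.843×10²¹, i.e. 5.843×10²¹/6.022×10²³ = 0.009703 mol.
Photons absorbed: 0.944 × 0.009703 = 0.009160 mol.
Product formed: 0.95 × 0.009160 = 0.008702 mol.
Rate: 0.008702 / 511.2 s = 1.7×10⁻⁵ mol s⁻¹.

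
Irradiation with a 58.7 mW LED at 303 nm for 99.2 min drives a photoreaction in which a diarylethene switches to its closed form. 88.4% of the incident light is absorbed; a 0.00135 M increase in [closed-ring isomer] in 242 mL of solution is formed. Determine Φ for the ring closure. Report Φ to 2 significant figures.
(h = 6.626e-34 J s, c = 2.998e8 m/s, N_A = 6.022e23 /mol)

Φ = 0.42

Product: (0.00135 M)(0.242 L) = 3.267e-4 mol.
Photon energy at 303 nm: hc/λ = (6.626e-34)(2.998e8)/(303e-9) = 6.556e-19 J.
Energy delivered: (58.7 mW)(5952 s) = 349.4 J.
Photons incident: 349.4 / 6.556e-19 = 5.329e20, i.e. 5.329e20/6.022e23 = 8.849e-4 mol.
Photons absorbed: 0.884 × 8.849e-4 = 7.823e-4 mol.
Φ = 3.267e-4 mol / 7.823e-4 mol photons = 0.42.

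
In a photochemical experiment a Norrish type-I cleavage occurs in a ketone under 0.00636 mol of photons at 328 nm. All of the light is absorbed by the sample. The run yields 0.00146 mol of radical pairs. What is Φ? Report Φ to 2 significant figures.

Φ = 0.23

Φ = 0.00146 mol / 0.00636 mol photons = 0.23.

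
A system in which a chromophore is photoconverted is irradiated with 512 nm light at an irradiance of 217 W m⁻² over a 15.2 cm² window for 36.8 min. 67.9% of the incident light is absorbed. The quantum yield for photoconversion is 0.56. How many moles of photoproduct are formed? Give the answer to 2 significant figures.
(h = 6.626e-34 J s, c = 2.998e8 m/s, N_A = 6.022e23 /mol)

0.0012 mol

Photon energy at 512 nm: hc/λ = (6.626e-34)(2.998e8)/(512e-9) = 3.880e-19 J.
Energy delivered: (217 W m⁻²)(15.2e-4 m²)(2208 s) = 728.3 J.
Photons incident: 728.3 / 3.880e-19 = 1.877e21, i.e. 1.877e21/6.022e23 = 0.003117 mol.
Photons absorbed: 0.679 × 0.003117 = 0.002116 mol.
Product: Φ × n_abs = 0.56 × 0.002116 = 0.001185 mol.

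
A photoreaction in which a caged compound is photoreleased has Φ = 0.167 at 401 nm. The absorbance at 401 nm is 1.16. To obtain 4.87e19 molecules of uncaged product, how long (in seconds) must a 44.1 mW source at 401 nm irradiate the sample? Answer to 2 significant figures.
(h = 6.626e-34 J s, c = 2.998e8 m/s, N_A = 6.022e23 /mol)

t ≈ 3500 s

Product: 4.87e19 / 6.022e23 = 8.087e-5 mol.
Photons that must be absorbed: 8.087e-5 / 0.167 = 4.843e-4 mol.
Fraction absorbed: 1 − 10^(−1.16) = 0.9308.
Incident photons needed: 4.843e-4 / 0.9308 = 5.203e-4 mol.
Photon energy: hc/λ = 4.954e-19 J; per mole, 2.983e5 J mol⁻¹.
Energy required: 5.203e-4 × 2.983e5 = 155.2 J.
Time: 155.2 J / 0.0441 W = 3500 s.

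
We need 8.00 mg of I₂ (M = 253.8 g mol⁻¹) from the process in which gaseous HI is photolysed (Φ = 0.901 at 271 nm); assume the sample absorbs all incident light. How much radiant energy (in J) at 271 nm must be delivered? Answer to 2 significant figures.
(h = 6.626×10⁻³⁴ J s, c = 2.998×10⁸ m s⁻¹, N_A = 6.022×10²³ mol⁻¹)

Product: 8.00 mg / 253.8 g mol⁻¹ = 3.152×10⁻⁵ mol.
Photons that must be absorbed: 3.152×10⁻⁵ / 0.901 = 3.498×10⁻⁵ mol.
Photon energy: hc/λ = 7.330×10⁻¹⁹ J; per mole, 4.414×10⁵ J mol⁻¹.
Energy required: 3.498×10⁻⁵ × 4.414×10⁵ = 15 J.

15 J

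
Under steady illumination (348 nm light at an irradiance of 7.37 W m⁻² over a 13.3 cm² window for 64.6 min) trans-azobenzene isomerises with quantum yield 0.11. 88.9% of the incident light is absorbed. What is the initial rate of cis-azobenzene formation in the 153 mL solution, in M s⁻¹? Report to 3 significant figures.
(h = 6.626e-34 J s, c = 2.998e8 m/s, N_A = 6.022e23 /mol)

1.82e-8 M s⁻¹

Photon energy at 348 nm: hc/λ = (6.626e-34)(2.998e8)/(348e-9) = 5.708e-19 J.
Energy delivered: (7.37 W m⁻²)(13.3e-4 m²)(3876 s) = 37.99 J.
Photons incident: 37.99 / 5.708e-19 = 6.656e19, i.e. 6.656e19/6.022e23 = 1.105e-4 mol.
Photons absorbed: 0.889 × 1.105e-4 = 9.823e-5 mol.
Product formed: 0.11 × 9.823e-5 = 1.081e-5 mol.
Rate: 1.081e-5 mol / (3876 s × 0.153 L) = 1.82e-8 M s⁻¹.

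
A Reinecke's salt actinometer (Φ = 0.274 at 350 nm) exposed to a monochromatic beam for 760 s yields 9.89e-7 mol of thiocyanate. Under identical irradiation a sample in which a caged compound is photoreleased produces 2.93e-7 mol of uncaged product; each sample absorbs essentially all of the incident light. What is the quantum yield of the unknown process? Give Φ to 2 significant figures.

Φ = 0.081

Photons absorbed by the actinometer: 9.89e-7 / 0.274 = 3.609e-6 mol.
Φ(unknown) = 2.93e-7 / 3.609e-6 = 0.081.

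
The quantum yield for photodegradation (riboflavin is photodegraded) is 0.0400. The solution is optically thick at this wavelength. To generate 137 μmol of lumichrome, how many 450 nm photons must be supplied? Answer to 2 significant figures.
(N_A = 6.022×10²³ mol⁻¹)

Product: 137 μmol = 1.37×10⁻⁴ mol.
Photons that must be absorbed: 1.37×10⁻⁴ / 0.0400 = 0.003425 mol.
Photon count: 0.003425 × 6.022×10²³ = 2.1×10²¹.

2.1×10²¹ photons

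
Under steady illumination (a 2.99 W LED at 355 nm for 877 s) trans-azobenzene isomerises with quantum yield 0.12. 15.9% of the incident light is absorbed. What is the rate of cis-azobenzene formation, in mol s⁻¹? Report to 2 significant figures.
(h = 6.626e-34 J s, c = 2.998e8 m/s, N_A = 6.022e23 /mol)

1.7e-7 mol s⁻¹

Photon energy at 355 nm: hc/λ = (6.626e-34)(2.998e8)/(355e-9) = 5.596e-19 J.
Energy delivered: (2.99 W)(877 s) = 2622 J.
Photons incident: 2622 / 5.596e-19 = 4.685e21, i.e. 4.685e21/6.022e23 = 0.007780 mol.
Photons absorbed: 0.159 × 0.007780 = 0.001237 mol.
Product formed: 0.12 × 0.001237 = 1.484e-4 mol.
Rate: 1.484e-4 / 877 s = 1.7e-7 mol s⁻¹.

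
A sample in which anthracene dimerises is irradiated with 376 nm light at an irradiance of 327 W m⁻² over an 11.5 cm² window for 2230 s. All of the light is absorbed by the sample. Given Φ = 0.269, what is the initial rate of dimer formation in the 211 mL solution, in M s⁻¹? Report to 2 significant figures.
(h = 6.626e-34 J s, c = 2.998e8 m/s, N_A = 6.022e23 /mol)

Photon energy at 376 nm: hc/λ = (6.626e-34)(2.998e8)/(376e-9) = 5.283e-19 J.
Energy delivered: (327 W m⁻²)(11.5e-4 m²)(2230 s) = 838.6 J.
Photons incident: 838.6 / 5.283e-19 = 1.587e21, i.e. 1.587e21/6.022e23 = 0.002635 mol.
Product formed: 0.269 × 0.002635 = 7.088e-4 mol.
Rate: 7.088e-4 mol / (2230 s × 0.211 L) = 1.5e-6 M s⁻¹.

1.5e-6 M s⁻¹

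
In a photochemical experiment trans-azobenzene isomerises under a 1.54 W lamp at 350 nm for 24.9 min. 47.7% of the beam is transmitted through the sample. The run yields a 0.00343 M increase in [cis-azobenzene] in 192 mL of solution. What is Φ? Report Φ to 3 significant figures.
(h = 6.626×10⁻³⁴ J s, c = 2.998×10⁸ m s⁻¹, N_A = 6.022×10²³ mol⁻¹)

Product: (0.00343 M)(0.192 L) = 6.586×10⁻⁴ mol.
Photon energy at 350 nm: hc/λ = (6.626×10⁻³⁴)(2.998×10⁸)/(350×10⁻⁹) = 5.676×10⁻¹⁹ J.
Energy delivered: (1.54 W)(1494 s) = 2301 J.
Photons incident: 2301 / 5.676×10⁻¹⁹ = 4.054×10²¹, i.e. 4.054×10²¹/6.022×10²³ = 0.006732 mol.
Fraction absorbed: 1 − 47.7/100 = 0.5230.
Photons absorbed: 0.5230 × 0.006732 = 0.003521 mol.
Φ = 6.586×10⁻⁴ mol / 0.003521 mol photons = 0.187.

Φ = 0.187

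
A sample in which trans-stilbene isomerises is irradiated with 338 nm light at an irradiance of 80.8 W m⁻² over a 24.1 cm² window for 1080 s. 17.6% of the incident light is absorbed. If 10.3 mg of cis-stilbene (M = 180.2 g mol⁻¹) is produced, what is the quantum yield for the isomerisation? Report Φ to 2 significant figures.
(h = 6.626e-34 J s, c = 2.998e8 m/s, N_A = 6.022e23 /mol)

Product: 10.3 mg / 180.2 g mol⁻¹ = 5.716e-5 mol.
Photon energy at 338 nm: hc/λ = (6.626e-34)(2.998e8)/(338e-9) = 5.877e-19 J.
Energy delivered: (80.8 W m⁻²)(24.1e-4 m²)(1080 s) = 210.3 J.
Photons incident: 210.3 / 5.877e-19 = 3.578e20, i.e. 3.578e20/6.022e23 = 5.942e-4 mol.
Photons absorbed: 0.176 × 5.942e-4 = 1.046e-4 mol.
Φ = 5.716e-5 mol / 1.046e-4 mol photons = 0.55.

Φ = 0.55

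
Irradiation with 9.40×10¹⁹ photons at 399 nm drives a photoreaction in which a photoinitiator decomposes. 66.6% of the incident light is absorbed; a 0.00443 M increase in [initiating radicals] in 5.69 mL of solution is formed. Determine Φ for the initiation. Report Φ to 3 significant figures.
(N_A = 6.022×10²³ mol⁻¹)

Product: (0.00443 M)(0.00569 L) = 2.521×10⁻⁵ mol.
Moles of photons: 9.40×10¹⁹ / 6.022×10²³ = 1.561×10⁻⁴ mol.
Photons absorbed: 0.666 × 1.561×10⁻⁴ = 1.040×10⁻⁴ mol.
Φ = 2.521×10⁻⁵ mol / 1.040×10⁻⁴ mol photons = 0.242.

Φ = 0.242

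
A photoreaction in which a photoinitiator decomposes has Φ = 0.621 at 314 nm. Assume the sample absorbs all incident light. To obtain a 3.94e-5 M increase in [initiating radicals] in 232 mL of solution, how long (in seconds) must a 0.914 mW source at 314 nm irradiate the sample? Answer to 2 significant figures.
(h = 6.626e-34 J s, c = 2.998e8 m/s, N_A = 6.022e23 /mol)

Product: (3.94e-5 M)(0.232 L) = 9.141e-6 mol.
Photons that must be absorbed: 9.141e-6 / 0.621 = 1.472e-5 mol.
Photon energy: hc/λ = 6.326e-19 J; per mole, 3.810e5 J mol⁻¹.
Energy required: 1.472e-5 × 3.810e5 = 5.608 J.
Time: 5.608 J / 0.000914 W = 6100 s.

t ≈ 6100 s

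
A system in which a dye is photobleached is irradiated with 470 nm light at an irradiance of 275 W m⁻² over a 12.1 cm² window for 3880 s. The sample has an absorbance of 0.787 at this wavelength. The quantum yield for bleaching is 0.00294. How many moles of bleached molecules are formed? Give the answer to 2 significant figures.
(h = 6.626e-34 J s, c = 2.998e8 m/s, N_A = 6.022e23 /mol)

1.2e-5 mol

Photon energy at 470 nm: hc/λ = (6.626e-34)(2.998e8)/(470e-9) = 4.227e-19 J.
Energy delivered: (275 W m⁻²)(12.1e-4 m²)(3880 s) = 1291 J.
Photons incident: 1291 / 4.227e-19 = 3.054e21, i.e. 3.054e21/6.022e23 = 0.005071 mol.
Fraction absorbed: 1 − 10^(−0.787) = 0.8367.
Photons absorbed: 0.8367 × 0.005071 = 0.004243 mol.
Product: Φ × n_abs = 0.00294 × 0.004243 = 1.247e-5 mol.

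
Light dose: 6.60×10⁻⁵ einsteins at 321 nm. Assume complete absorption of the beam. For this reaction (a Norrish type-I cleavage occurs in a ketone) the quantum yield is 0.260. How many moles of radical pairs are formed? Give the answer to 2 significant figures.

1.7×10⁻⁵ mol

Product: Φ × n_abs = 0.260 × 6.60×10⁻⁵ = 1.716×10⁻⁵ mol.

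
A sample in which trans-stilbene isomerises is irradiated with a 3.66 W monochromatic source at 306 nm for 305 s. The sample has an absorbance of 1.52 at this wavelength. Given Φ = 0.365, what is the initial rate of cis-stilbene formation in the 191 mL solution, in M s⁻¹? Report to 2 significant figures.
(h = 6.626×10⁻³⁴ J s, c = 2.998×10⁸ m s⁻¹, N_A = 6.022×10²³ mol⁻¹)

1.7×10⁻⁵ M s⁻¹

Photon energy at 306 nm: hc/λ = (6.626×10⁻³⁴)(2.998×10⁸)/(306×10⁻⁹) = 6.492×10⁻¹⁹ J.
Energy delivered: (3.66 W)(305 s) = 1116 J.
Photons incident: 1116 / 6.492×10⁻¹⁹ = 1.719×10²¹, i.e. 1.719×10²¹/6.022×10²³ = 0.002855 mol.
Fraction absorbed: 1 − 10^(−1.52) = 0.9698.
Photons absorbed: 0.9698 × 0.002855 = 0.002769 mol.
Product formed: 0.365 × 0.002769 = 0.001011 mol.
Rate: 0.001011 mol / (305 s × 0.191 L) = 1.7×10⁻⁵ M s⁻¹.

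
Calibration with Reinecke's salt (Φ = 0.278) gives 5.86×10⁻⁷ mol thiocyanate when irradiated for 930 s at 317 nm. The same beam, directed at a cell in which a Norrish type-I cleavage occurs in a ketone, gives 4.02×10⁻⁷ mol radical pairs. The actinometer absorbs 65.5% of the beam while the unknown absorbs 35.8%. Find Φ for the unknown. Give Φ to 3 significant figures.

Photons absorbed by the actinometer: 5.86×10⁻⁷ / 0.278 = 2.108×10⁻⁶ mol.
Incident flux: 2.108×10⁻⁶ / 0.655 = 3.218×10⁻⁶ einstein.
Absorbed by unknown: 0.358 × 3.218×10⁻⁶ = 1.152×10⁻⁶ mol.
Φ(unknown) = 4.02×10⁻⁷ / 1.152×10⁻⁶ = 0.349.

Φ = 0.349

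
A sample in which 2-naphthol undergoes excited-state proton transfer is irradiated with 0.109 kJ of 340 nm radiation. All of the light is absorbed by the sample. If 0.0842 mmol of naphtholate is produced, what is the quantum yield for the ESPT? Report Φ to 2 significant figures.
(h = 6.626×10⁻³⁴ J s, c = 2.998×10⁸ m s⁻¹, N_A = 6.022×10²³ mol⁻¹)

Product: 0.0842 mmol = 8.42×10⁻⁵ mol.
Photon energy at 340 nm: hc/λ = (6.626×10⁻³⁴)(2.998×10⁸)/(340×10⁻⁹) = 5.843×10⁻¹⁹ J.
Incident energy: 0.109 kJ = 109 J.
Photons incident: 109 / 5.843×10⁻¹⁹ = 1.865×10²⁰, i.e. 1.865×10²⁰/6.022×10²³ = 3.097×10⁻⁴ mol.
Φ = 8.42×10⁻⁵ mol / 3.097×10⁻⁴ mol photons = 0.27.

Φ = 0.27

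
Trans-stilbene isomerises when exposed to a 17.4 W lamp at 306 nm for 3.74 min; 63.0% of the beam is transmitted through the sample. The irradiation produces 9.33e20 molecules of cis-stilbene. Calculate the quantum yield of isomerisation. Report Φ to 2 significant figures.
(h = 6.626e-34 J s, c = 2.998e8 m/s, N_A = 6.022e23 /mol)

Φ = 0.42

Product: 9.33e20 / 6.022e23 = 0.001549 mol.
Photon energy at 306 nm: hc/λ = (6.626e-34)(2.998e8)/(306e-9) = 6.492e-19 J.
Energy delivered: (17.4 W)(224.4 s) = 3905 J.
Photons incident: 3905 / 6.492e-19 = 6.015e21, i.e. 6.015e21/6.022e23 = 0.009988 mol.
Fraction absorbed: 1 − 63.0/100 = 0.3700.
Photons absorbed: 0.3700 × 0.009988 = 0.003696 mol.
Φ = 0.001549 mol / 0.003696 mol photons = 0.42.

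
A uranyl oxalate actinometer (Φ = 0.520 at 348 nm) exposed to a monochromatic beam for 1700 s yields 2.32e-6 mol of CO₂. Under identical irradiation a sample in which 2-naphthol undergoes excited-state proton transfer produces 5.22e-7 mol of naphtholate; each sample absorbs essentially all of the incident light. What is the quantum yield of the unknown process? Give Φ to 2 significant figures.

Photons absorbed by the actinometer: 2.32e-6 / 0.520 = 4.462e-6 mol.
Φ(unknown) = 5.22e-7 / 4.462e-6 = 0.12.

Φ = 0.12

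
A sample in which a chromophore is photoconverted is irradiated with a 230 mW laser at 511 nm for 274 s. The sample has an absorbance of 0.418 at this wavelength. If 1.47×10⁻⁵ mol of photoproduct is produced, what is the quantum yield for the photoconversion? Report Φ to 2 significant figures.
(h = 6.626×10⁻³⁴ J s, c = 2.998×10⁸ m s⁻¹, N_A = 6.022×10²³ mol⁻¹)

Photon energy at 511 nm: hc/λ = (6.626×10⁻³⁴)(2.998×10⁸)/(511×10⁻⁹) = 3.887×10⁻¹⁹ J.
Energy delivered: (230 mW)(274 s) = 63.02 J.
Photons incident: 63.02 / 3.887×10⁻¹⁹ = 1.621×10²⁰, i.e. 1.621×10²⁰/6.022×10²³ = 2.692×10⁻⁴ mol.
Fraction absorbed: 1 − 10^(−0.418) = 0.6181.
Photons absorbed: 0.6181 × 2.692×10⁻⁴ = 1.664×10⁻⁴ mol.
Φ = 1.47×10⁻⁵ mol / 1.664×10⁻⁴ mol photons = 0.088.

Φ = 0.088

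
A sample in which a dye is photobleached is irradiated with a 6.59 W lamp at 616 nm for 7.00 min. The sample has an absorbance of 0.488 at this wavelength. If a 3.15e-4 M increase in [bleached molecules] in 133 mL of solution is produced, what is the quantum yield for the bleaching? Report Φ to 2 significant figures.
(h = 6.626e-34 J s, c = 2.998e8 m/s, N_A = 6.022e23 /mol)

Φ = 0.0044

Product: (3.15e-4 M)(0.133 L) = 4.190e-5 mol.
Photon energy at 616 nm: hc/λ = (6.626e-34)(2.998e8)/(616e-9) = 3.225e-19 J.
Energy delivered: (6.59 W)(420 s) = 2768 J.
Photons incident: 2768 / 3.225e-19 = 8.583e21, i.e. 8.583e21/6.022e23 = 0.01425 mol.
Fraction absorbed: 1 − 10^(−0.488) = 0.6749.
Photons absorbed: 0.6749 × 0.01425 = 0.009617 mol.
Φ = 4.190e-5 mol / 0.009617 mol photons = 0.0044.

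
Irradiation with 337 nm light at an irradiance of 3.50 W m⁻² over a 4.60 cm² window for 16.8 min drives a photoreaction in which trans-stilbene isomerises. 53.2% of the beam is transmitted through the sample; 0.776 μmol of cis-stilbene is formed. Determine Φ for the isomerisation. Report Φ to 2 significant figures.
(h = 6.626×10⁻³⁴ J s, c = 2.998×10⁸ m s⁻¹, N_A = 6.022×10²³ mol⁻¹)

Φ = 0.36

Product: 0.776 μmol = 7.76×10⁻⁷ mol.
Photon energy at 337 nm: hc/λ = (6.626×10⁻³⁴)(2.998×10⁸)/(337×10⁻⁹) = 5.895×10⁻¹⁹ J.
Energy delivered: (3.50 W m⁻²)(4.60×10⁻⁴ m²)(1008 s) = 1.623 J.
Photons incident: 1.623 / 5.895×10⁻¹⁹ = 2.753×10¹⁸, i.e. 2.753×10¹⁸/6.022×10²³ = 4.572×10⁻⁶ mol.
Fraction absorbed: 1 − 53.2/100 = 0.4680.
Photons absorbed: 0.4680 × 4.572×10⁻⁶ = 2.140×10⁻⁶ mol.
Φ = 7.76×10⁻⁷ mol / 2.140×10⁻⁶ mol photons = 0.36.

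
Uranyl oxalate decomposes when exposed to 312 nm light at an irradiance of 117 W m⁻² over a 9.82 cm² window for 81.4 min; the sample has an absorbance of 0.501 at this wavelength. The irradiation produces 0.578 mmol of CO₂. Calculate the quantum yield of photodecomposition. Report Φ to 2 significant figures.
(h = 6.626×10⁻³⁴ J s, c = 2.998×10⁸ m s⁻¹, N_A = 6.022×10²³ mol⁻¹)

Φ = 0.58

Product: 0.578 mmol = 5.78×10⁻⁴ mol.
Photon energy at 312 nm: hc/λ = (6.626×10⁻³⁴)(2.998×10⁸)/(312×10⁻⁹) = 6.367×10⁻¹⁹ J.
Energy delivered: (117 W m⁻²)(9.82×10⁻⁴ m²)(4884 s) = 561.1 J.
Photons incident: 561.1 / 6.367×10⁻¹⁹ = 8.813×10²⁰, i.e. 8.813×10²⁰/6.022×10²³ = 0.001463 mol.
Fraction absorbed: 1 − 10^(−0.501) = 0.6845.
Photons absorbed: 0.6845 × 0.001463 = 0.001001 mol.
Φ = 5.78×10⁻⁴ mol / 0.001001 mol photons = 0.58.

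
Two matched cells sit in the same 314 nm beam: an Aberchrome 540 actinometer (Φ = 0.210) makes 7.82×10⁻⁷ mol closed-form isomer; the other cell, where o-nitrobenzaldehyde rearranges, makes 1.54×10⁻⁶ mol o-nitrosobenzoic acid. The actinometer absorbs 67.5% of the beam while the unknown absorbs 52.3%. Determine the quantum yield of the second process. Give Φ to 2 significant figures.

Photons absorbed by the actinometer: 7.82×10⁻⁷ / 0.210 = 3.724×10⁻⁶ mol.
Incident flux: 3.724×10⁻⁶ / 0.675 = 5.517×10⁻⁶ einstein.
Absorbed by unknown: 0.523 × 5.517×10⁻⁶ = 2.885×10⁻⁶ mol.
Φ(unknown) = 1.54×10⁻⁶ / 2.885×10⁻⁶ = 0.53.

Φ = 0.53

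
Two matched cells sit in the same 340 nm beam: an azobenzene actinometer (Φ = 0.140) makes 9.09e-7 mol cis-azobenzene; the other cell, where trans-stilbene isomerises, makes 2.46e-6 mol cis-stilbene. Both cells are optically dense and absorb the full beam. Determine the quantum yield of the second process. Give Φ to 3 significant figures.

Photons absorbed by the actinometer: 9.09e-7 / 0.140 = 6.493e-6 mol.
Φ(unknown) = 2.46e-6 / 6.493e-6 = 0.379.

Φ = 0.379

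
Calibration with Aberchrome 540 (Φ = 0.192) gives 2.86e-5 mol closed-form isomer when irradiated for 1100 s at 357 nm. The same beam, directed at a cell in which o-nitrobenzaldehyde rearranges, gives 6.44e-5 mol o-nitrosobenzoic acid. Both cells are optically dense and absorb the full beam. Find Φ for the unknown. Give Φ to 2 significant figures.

Φ = 0.43

Photons absorbed by the actinometer: 2.86e-5 / 0.192 = 1.490e-4 mol.
Φ(unknown) = 6.44e-5 / 1.490e-4 = 0.43.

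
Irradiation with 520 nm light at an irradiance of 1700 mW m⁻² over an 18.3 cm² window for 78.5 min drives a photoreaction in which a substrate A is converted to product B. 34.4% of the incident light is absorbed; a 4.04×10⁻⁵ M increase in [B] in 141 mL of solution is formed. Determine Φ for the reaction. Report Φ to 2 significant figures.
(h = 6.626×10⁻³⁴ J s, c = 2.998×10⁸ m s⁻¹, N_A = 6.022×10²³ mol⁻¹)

Product: (4.04×10⁻⁵ M)(0.141 L) = 5.696×10⁻⁶ mol.
Photon energy at 520 nm: hc/λ = (6.626×10⁻³⁴)(2.998×10⁸)/(520×10⁻⁹) = 3.820×10⁻¹⁹ J.
Energy delivered: (1700 mW m⁻²)(18.3×10⁻⁴ m²)(4710 s) = 14.65 J.
Photons incident: 14.65 / 3.820×10⁻¹⁹ = 3.835×10¹⁹, i.e. 3.835×10¹⁹/6.022×10²³ = 6.368×10⁻⁵ mol.
Photons absorbed: 0.344 × 6.368×10⁻⁵ = 2.191×10⁻⁵ mol.
Φ = 5.696×10⁻⁶ mol / 2.191×10⁻⁵ mol photons = 0.26.

Φ = 0.26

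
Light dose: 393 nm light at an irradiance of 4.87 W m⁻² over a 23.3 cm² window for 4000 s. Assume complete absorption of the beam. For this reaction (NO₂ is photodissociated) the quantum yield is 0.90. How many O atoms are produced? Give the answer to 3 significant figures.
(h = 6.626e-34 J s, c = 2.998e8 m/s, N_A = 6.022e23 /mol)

8.08e19 atoms

Photon energy at 393 nm: hc/λ = (6.626e-34)(2.998e8)/(393e-9) = 5.055e-19 J.
Energy delivered: (4.87 W m⁻²)(23.3e-4 m²)(4000 s) = 45.39 J.
Photons incident: 45.39 / 5.055e-19 = 8.979e19, i.e. 8.979e19/6.022e23 = 1.491e-4 mol.
Product: Φ × n_abs = 0.90 × 1.491e-4 = 1.342e-4 mol.
As a count: 1.342e-4 × 6.022e23 = 8.08e19.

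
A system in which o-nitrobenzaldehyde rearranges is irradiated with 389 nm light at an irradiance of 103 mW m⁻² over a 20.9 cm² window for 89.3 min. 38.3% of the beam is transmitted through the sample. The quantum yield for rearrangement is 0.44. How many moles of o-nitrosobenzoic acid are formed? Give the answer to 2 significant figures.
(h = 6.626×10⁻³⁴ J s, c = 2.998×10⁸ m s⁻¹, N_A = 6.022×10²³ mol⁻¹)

Photon energy at 389 nm: hc/λ = (6.626×10⁻³⁴)(2.998×10⁸)/(389×10⁻⁹) = 5.107×10⁻¹⁹ J.
Energy delivered: (103 mW m⁻²)(20.9×10⁻⁴ m²)(5358 s) = 1.153 J.
Photons incident: 1.153 / 5.107×10⁻¹⁹ = 2.258×10¹⁸, i.e. 2.258×10¹⁸/6.022×10²³ = 3.750×10⁻⁶ mol.
Fraction absorbed: 1 − 38.3/100 = 0.6170.
Photons absorbed: 0.6170 × 3.750×10⁻⁶ = 2.314×10⁻⁶ mol.
Product: Φ × n_abs = 0.44 × 2.314×10⁻⁶ = 1.018×10⁻⁶ mol.

1.0×10⁻⁶ mol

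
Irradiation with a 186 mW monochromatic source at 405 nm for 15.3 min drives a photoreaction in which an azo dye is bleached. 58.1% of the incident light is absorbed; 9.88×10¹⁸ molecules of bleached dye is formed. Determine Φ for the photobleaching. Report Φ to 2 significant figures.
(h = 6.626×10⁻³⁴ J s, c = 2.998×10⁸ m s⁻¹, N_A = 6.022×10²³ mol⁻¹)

Product: 9.88×10¹⁸ / 6.022×10²³ = 1.641×10⁻⁵ mol.
Photon energy at 405 nm: hc/λ = (6.626×10⁻³⁴)(2.998×10⁸)/(405×10⁻⁹) = 4.905×10⁻¹⁹ J.
Energy delivered: (186 mW)(918 s) = 170.7 J.
Photons incident: 170.7 / 4.905×10⁻¹⁹ = 3.480×10²⁰, i.e. 3.480×10²⁰/6.022×10²³ = 5.779×10⁻⁴ mol.
Photons absorbed: 0.581 × 5.779×10⁻⁴ = 3.358×10⁻⁴ mol.
Φ = 1.641×10⁻⁵ mol / 3.358×10⁻⁴ mol photons = 0.049.

Φ = 0.049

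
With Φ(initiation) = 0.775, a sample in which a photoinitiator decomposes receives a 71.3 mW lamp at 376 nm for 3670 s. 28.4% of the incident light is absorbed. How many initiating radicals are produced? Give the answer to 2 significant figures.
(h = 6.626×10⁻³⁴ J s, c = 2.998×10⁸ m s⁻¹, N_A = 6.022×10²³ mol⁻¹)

1.1×10²⁰ initiating radicals

Photon energy at 376 nm: hc/λ = (6.626×10⁻³⁴)(2.998×10⁸)/(376×10⁻⁹) = 5.283×10⁻¹⁹ J.
Energy delivered: (71.3 mW)(3670 s) = 261.7 J.
Photons incident: 261.7 / 5.283×10⁻¹⁹ = 4.954×10²⁰, i.e. 4.954×10²⁰/6.022×10²³ = 8.227×10⁻⁴ mol.
Photons absorbed: 0.284 × 8.227×10⁻⁴ = 2.336×10⁻⁴ mol.
Product: Φ × n_abs = 0.775 × 2.336×10⁻⁴ = 1.810×10⁻⁴ mol.
As a count: 1.810×10⁻⁴ × 6.022×10²³ = 1.1×10²⁰.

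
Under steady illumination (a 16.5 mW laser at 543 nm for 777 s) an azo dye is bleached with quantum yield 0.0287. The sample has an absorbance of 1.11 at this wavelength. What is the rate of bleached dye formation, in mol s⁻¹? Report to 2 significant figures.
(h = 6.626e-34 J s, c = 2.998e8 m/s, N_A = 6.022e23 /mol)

Photon energy at 543 nm: hc/λ = (6.626e-34)(2.998e8)/(543e-9) = 3.658e-19 J.
Energy delivered: (16.5 mW)(777 s) = 12.82 J.
Photons incident: 12.82 / 3.658e-19 = 3.505e19, i.e. 3.505e19/6.022e23 = 5.820e-5 mol.
Fraction absorbed: 1 − 10^(−1.11) = 0.9224.
Photons absorbed: 0.9224 × 5.820e-5 = 5.368e-5 mol.
Product formed: 0.0287 × 5.368e-5 = 1.541e-6 mol.
Rate: 1.541e-6 / 777 s = 2.0e-9 mol s⁻¹.

2.0e-9 mol s⁻¹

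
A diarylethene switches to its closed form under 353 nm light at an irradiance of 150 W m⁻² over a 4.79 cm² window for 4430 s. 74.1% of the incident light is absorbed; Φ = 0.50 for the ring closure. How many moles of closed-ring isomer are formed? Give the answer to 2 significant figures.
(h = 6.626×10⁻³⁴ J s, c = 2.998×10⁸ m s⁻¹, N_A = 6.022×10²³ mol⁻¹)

Photon energy at 353 nm: hc/λ = (6.626×10⁻³⁴)(2.998×10⁸)/(353×10⁻⁹) = 5.627×10⁻¹⁹ J.
Energy delivered: (150 W m⁻²)(4.79×10⁻⁴ m²)(4430 s) = 318.3 J.
Photons incident: 318.3 / 5.627×10⁻¹⁹ = 5.657×10²⁰, i.e. 5.657×10²⁰/6.022×10²³ = 9.394×10⁻⁴ mol.
Photons absorbed: 0.741 × 9.394×10⁻⁴ = 6.961×10⁻⁴ mol.
Product: Φ × n_abs = 0.50 × 6.961×10⁻⁴ = 3.481×10⁻⁴ mol.

3.5×10⁻⁴ mol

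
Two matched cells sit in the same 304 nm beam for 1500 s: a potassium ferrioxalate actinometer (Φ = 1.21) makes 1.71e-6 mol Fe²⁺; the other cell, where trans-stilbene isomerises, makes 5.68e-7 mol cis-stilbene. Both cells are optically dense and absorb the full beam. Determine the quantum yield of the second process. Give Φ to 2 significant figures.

Φ = 0.40

Photons absorbed by the actinometer: 1.71e-6 / 1.21 = 1.413e-6 mol.
Φ(unknown) = 5.68e-7 / 1.413e-6 = 0.40.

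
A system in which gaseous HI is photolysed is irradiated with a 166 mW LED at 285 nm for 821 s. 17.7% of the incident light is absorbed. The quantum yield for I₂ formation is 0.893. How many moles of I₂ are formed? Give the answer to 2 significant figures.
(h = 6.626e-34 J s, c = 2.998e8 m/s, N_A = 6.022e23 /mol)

5.1e-5 mol

Photon energy at 285 nm: hc/λ = (6.626e-34)(2.998e8)/(285e-9) = 6.970e-19 J.
Energy delivered: (166 mW)(821 s) = 136.3 J.
Photons incident: 136.3 / 6.970e-19 = 1.956e20, i.e. 1.956e20/6.022e23 = 3.248e-4 mol.
Photons absorbed: 0.177 × 3.248e-4 = 5.749e-5 mol.
Product: Φ × n_abs = 0.893 × 5.749e-5 = 5.134e-5 mol.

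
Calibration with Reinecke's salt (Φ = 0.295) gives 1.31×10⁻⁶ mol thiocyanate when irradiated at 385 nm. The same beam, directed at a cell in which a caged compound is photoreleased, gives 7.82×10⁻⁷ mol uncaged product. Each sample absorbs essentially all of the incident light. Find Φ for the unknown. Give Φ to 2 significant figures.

Φ = 0.18

Photons absorbed by the actinometer: 1.31×10⁻⁶ / 0.295 = 4.441×10⁻⁶ mol.
Φ(unknown) = 7.82×10⁻⁷ / 4.441×10⁻⁶ = 0.18.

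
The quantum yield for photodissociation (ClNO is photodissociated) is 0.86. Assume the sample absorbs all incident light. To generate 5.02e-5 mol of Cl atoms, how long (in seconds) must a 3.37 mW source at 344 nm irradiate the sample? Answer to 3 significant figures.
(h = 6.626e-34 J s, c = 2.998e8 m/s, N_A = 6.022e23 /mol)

t ≈ 6020 s

Photons that must be absorbed: 5.02e-5 / 0.86 = 5.837e-5 mol.
Photon energy: hc/λ = 5.775e-19 J; per mole, 3.478e5 J mol⁻¹.
Energy required: 5.837e-5 × 3.478e5 = 20.30 J.
Time: 20.30 J / 0.00337 W = 6020 s.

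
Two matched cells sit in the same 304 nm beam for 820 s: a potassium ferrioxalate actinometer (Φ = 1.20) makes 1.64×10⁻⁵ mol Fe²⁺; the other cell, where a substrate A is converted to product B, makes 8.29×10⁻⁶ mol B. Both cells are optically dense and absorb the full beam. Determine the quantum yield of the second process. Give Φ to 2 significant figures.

Φ = 0.61

Photons absorbed by the actinometer: 1.64×10⁻⁵ / 1.20 = 1.367×10⁻⁵ mol.
Φ(unknown) = 8.29×10⁻⁶ / 1.367×10⁻⁵ = 0.61.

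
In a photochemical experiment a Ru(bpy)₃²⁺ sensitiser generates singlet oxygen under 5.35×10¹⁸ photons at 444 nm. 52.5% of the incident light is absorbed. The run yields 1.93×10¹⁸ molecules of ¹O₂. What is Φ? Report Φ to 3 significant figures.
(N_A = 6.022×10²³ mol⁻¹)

Product: 1.93×10¹⁸ / 6.022×10²³ = 3.205×10⁻⁶ mol.
Moles of photons: 5.35×10¹⁸ / 6.022×10²³ = 8.884×10⁻⁶ mol.
Photons absorbed: 0.525 × 8.884×10⁻⁶ = 4.664×10⁻⁶ mol.
Φ = 3.205×10⁻⁶ mol / 4.664×10⁻⁶ mol photons = 0.687.

Φ = 0.687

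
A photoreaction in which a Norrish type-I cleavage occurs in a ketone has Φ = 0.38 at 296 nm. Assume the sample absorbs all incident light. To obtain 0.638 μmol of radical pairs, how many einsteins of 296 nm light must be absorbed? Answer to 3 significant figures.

1.68e-6 einstein

Product: 0.638 μmol = 6.38e-7 mol.
Photons that must be absorbed: 6.38e-7 / 0.38 = 1.679e-6 mol.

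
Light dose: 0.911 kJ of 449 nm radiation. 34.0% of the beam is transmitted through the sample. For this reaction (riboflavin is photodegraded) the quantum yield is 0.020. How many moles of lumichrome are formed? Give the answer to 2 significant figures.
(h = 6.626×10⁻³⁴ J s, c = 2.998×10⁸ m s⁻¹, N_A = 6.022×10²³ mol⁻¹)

Photon energy at 449 nm: hc/λ = (6.626×10⁻³⁴)(2.998×10⁸)/(449×10⁻⁹) = 4.424×10⁻¹⁹ J.
Incident energy: 0.911 kJ = 911 J.
Photons incident: 911 / 4.424×10⁻¹⁹ = 2.059×10²¹, i.e. 2.059×10²¹/6.022×10²³ = 0.003419 mol.
Fraction absorbed: 1 − 34.0/100 = 0.6600.
Photons absorbed: 0.6600 × 0.003419 = 0.002257 mol.
Product: Φ × n_abs = 0.020 × 0.002257 = 4.514×10⁻⁵ mol.

4.5×10⁻⁵ mol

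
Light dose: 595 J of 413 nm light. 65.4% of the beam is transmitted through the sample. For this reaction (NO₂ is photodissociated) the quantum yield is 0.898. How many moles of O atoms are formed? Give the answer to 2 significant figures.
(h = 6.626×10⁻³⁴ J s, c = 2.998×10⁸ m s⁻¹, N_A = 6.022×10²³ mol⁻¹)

Photon energy at 413 nm: hc/λ = (6.626×10⁻³⁴)(2.998×10⁸)/(413×10⁻⁹) = 4.810×10⁻¹⁹ J.
Photons incident: 595 / 4.810×10⁻¹⁹ = 1.237×10²¹, i.e. 1.237×10²¹/6.022×10²³ = 0.002054 mol.
Fraction absorbed: 1 − 65.4/100 = 0.3460.
Photons absorbed: 0.3460 × 0.002054 = 7.107×10⁻⁴ mol.
Product: Φ × n_abs = 0.898 × 7.107×10⁻⁴ = 6.382×10⁻⁴ mol.

6.4×10⁻⁴ mol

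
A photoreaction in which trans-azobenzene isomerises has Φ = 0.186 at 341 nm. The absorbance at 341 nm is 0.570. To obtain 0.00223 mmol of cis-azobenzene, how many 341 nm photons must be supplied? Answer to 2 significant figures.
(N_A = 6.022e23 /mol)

9.9e18 photons

Product: 0.00223 mmol = 2.23e-6 mol.
Photons that must be absorbed: 2.23e-6 / 0.186 = 1.199e-5 mol.
Fraction absorbed: 1 − 10^(−0.570) = 0.7308.
Incident photons needed: 1.199e-5 / 0.7308 = 1.641e-5 mol.
Photon count: 1.641e-5 × 6.022e23 = 9.9e18.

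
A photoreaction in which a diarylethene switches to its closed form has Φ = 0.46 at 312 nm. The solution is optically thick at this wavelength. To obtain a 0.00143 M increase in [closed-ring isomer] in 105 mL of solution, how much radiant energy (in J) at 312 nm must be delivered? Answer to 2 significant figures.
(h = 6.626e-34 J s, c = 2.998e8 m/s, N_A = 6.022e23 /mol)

Product: (0.00143 M)(0.105 L) = 1.502e-4 mol.
Photons that must be absorbed: 1.502e-4 / 0.46 = 3.265e-4 mol.
Photon energy: hc/λ = 6.367e-19 J; per mole, 3.834e5 J mol⁻¹.
Energy required: 3.265e-4 × 3.834e5 = 130 J.

130 J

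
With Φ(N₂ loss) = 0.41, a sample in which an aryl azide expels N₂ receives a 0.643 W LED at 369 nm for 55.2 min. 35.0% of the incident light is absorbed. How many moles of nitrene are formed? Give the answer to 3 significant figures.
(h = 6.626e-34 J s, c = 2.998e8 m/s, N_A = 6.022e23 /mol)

Photon energy at 369 nm: hc/λ = (6.626e-34)(2.998e8)/(369e-9) = 5.383e-19 J.
Energy delivered: (0.643 W)(3312 s) = 2130 J.
Photons incident: 2130 / 5.383e-19 = 3.957e21, i.e. 3.957e21/6.022e23 = 0.006571 mol.
Photons absorbed: 0.350 × 0.006571 = 0.002300 mol.
Product: Φ × n_abs = 0.41 × 0.002300 = 9.430e-4 mol.

9.43e-4 mol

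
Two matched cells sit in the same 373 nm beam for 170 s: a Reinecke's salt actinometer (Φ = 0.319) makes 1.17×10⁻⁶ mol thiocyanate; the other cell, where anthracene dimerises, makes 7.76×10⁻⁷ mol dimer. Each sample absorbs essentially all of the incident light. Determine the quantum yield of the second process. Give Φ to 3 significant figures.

Φ = 0.212

Photons absorbed by the actinometer: 1.17×10⁻⁶ / 0.319 = 3.668×10⁻⁶ mol.
Φ(unknown) = 7.76×10⁻⁷ / 3.668×10⁻⁶ = 0.212.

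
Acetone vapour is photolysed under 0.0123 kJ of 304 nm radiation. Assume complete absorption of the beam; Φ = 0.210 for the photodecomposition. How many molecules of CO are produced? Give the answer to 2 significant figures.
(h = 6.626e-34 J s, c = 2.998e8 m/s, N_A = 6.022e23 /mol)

4.0e18 molecules

Photon energy at 304 nm: hc/λ = (6.626e-34)(2.998e8)/(304e-9) = 6.534e-19 J.
Incident energy: 0.0123 kJ = 12.3 J.
Photons incident: 12.3 / 6.534e-19 = 1.882e19, i.e. 1.882e19/6.022e23 = 3.125e-5 mol.
Product: Φ × n_abs = 0.210 × 3.125e-5 = 6.563e-6 mol.
As a count: 6.563e-6 × 6.022e23 = 4.0e18.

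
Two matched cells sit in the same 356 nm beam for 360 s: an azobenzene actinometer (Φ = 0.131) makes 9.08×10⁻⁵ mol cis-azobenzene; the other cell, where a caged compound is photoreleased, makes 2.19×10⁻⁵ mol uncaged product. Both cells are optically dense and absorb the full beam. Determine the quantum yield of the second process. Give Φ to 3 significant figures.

Photons absorbed by the actinometer: 9.08×10⁻⁵ / 0.131 = 6.931×10⁻⁴ mol.
Φ(unknown) = 2.19×10⁻⁵ / 6.931×10⁻⁴ = 0.0316.

Φ = 0.0316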